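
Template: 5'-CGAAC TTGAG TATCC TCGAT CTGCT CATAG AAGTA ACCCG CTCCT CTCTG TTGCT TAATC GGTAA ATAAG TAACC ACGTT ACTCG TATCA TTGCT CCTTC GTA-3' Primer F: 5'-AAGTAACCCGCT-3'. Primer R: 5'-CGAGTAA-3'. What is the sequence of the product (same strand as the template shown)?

Forward primer AAGTAACCCGCT is found on the top strand at positions 31–42.
Taking the reverse complement of CGAGTAA gives TTACTCG, found at positions 79–85 on the template; the primer anneals here to the top strand with its 3' end pointing upstream.
The product is the template from position 31 through 85 (55 bp).

5'-AAGTAACCCGCTCCTCTCTGTTGCTTAATCGGTAAATAAGTAACCACGTTACTCG-3'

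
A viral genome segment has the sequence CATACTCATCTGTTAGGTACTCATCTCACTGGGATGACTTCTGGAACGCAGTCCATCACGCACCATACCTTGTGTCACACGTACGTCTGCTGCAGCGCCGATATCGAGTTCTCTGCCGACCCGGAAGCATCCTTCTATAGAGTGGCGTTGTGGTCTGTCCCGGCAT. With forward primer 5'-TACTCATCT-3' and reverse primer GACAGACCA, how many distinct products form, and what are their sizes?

The forward primer TACTCATCT matches the top strand at positions 3–11, 18–26.
The reverse primer's reverse complement is TGGTCTGTC, matching at positions 151–159.
Each forward site pairs with the reverse site to give a product ending at position 159: sizes 157, 142 bp.

Two products: 157 bp, 142 bp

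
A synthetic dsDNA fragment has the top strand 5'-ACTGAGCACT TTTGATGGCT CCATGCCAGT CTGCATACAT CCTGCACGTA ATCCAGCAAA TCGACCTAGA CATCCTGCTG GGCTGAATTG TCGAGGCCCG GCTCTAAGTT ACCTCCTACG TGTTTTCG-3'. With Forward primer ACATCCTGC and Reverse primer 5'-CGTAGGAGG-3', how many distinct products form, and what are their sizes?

The forward primer ACATCCTGC matches the top strand at positions 37–45, 70–78.
The reverse primer's reverse complement is CCTCCTACG, matching at positions 112–120.
Each forward site pairs with the reverse site to give a product ending at position 120: sizes 84, 51 bp.

Two products: 84 bp, 51 bp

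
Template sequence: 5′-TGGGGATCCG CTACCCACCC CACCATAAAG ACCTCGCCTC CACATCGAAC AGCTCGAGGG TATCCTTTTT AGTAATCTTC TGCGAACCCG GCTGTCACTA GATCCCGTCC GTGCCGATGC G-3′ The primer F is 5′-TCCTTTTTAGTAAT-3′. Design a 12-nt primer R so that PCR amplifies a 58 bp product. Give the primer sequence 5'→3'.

The forward primer binds at positions 63–76, so a 58 bp product ends at position 63 + 58 − 1 = 120.
The reverse primer anneals to the top strand over positions 109–120, i.e. to CCGTGCCGATGC.
Its sequence written 5'→3' is the reverse complement: GCATCGGCACGG.

5'-GCATCGGCACGG-3'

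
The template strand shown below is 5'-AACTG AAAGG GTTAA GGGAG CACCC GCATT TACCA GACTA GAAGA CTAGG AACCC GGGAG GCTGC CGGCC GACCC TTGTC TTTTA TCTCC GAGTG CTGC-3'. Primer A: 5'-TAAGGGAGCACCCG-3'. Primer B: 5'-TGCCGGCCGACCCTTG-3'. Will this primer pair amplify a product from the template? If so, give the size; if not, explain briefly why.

No product — both primers anneal to the same strand and extend in the same direction.

Primer A (TAAGGGAGCACCCG) matches the top strand at positions 13–26 (3' end points downstream).
Primer B (TGCCGGCCGACCCTTG) also matches the top strand directly, at positions 63–78 — its reverse complement CAAGGGTCGGCCGGCA is not present.
Both primers anneal to the bottom strand with 3' ends pointing the same way, so neither can prime synthesis back toward the other.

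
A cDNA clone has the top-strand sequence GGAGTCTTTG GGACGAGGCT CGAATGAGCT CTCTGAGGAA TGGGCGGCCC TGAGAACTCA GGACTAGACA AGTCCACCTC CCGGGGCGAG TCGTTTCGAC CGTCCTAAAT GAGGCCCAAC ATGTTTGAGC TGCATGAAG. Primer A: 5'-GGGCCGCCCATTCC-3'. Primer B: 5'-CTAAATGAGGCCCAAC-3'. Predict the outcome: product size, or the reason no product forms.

Primer A (GGGCCGCCCATTCC) has reverse complement GGAATGGGCGGCCC, which matches the top strand at positions 37–50; primer A anneals to the top strand there with its 3' end pointing upstream toward position 37.
Primer B (CTAAATGAGGCCCAAC) matches the top strand directly at positions 105–120; it anneals to the bottom strand with its 3' end pointing downstream toward position 120.
The 3' ends diverge (primer A extends toward position 1, primer B toward position 139), so the primers never converge on a shared product.

No product — the primers' 3' ends point away from each other.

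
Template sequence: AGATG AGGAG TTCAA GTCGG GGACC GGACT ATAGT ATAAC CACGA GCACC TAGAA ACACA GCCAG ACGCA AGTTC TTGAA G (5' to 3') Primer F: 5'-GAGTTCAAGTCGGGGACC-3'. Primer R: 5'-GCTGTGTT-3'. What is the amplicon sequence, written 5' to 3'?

5'-GAGTTCAAGTCGGGGACCGGACTATAGTATAACCACGAGCACCTAGAAACACAGC-3'

Scanning the template, GAGTTCAAGTCGGGGACC occurs at positions 8–25; this primer anneals to the bottom strand there with its 3' end pointing downstream.
The reverse primer's reverse complement is AACACAGC, which matches the template at positions 55–62.
The product is the template from position 8 through 62 (55 bp).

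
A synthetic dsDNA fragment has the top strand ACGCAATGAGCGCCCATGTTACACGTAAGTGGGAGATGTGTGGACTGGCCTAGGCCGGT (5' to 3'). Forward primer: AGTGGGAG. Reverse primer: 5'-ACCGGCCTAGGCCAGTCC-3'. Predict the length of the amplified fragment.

Forward primer AGTGGGAG is found on the top strand at positions 28–35.
Reverse complement of the reverse primer: GGACTGGCCTAGGCCGGT. This occurs on the top strand at positions 42–59.
Amplicon spans positions 28–59: 32 bp.

32 bp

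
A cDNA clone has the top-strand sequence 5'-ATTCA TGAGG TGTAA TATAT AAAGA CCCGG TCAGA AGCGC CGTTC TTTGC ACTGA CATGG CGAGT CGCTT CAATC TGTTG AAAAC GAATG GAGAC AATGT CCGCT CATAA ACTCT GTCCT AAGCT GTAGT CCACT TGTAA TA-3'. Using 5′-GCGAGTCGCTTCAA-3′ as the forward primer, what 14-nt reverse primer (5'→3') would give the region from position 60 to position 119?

5'-GGACAGAGTTTATG-3'

The product's 3' end on the top strand is position 119.
The reverse primer anneals to the top strand over positions 106–119, i.e. to CATAAACTCTGTCC.
Its sequence written 5'→3' is the reverse complement: GGACAGAGTTTATG.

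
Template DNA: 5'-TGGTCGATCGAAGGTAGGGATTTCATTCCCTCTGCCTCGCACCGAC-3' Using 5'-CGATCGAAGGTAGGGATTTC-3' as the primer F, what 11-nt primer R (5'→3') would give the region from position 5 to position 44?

5'-CGGTGCGAGGC-3'

The product's 3' end on the top strand is position 44.
The reverse primer anneals to the top strand over positions 34–44, i.e. to GCCTCGCACCG.
Its sequence written 5'→3' is the reverse complement: CGGTGCGAGGC.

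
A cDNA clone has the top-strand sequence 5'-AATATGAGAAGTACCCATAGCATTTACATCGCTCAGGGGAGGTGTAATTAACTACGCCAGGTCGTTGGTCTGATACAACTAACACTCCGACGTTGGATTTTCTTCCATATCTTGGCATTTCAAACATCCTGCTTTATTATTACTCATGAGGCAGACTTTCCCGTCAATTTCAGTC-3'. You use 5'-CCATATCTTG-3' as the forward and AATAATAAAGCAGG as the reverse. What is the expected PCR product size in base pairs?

37 bp

Forward primer CCATATCTTG is found on the top strand at positions 105–114.
Reverse complement of the reverse primer: CCTGCTTTATTATT. This occurs on the top strand at positions 128–141.
Amplicon spans positions 105–141: 37 bp.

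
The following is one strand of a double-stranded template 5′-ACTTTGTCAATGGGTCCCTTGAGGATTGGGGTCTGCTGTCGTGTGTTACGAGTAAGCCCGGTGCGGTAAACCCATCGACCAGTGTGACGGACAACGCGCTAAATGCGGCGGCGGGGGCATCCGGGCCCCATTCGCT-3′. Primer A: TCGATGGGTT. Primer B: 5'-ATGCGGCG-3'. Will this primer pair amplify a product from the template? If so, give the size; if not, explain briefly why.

No product — the primers' 3' ends point away from each other.

Primer A (TCGATGGGTT) has reverse complement AACCCATCGA, which matches the top strand at positions 69–78; primer A anneals to the top strand there with its 3' end pointing upstream toward position 69.
Primer B (ATGCGGCG) matches the top strand directly at positions 103–110; it anneals to the bottom strand with its 3' end pointing downstream toward position 110.
The 3' ends diverge (primer A extends toward position 1, primer B toward position 136), so the primers never converge on a shared product.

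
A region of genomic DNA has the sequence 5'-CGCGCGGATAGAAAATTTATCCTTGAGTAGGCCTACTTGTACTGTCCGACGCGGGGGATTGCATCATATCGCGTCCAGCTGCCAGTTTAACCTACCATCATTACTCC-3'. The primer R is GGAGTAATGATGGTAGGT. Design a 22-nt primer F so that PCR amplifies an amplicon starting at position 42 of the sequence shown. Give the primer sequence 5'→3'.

5'-CTGTCCGACGCGGGGGATTGCA-3'

The reverse primer's reverse complement ACCTACCATCATTACTCC matches the template at positions 90–107; the product starts at position 42.
The forward primer is identical to the top strand over positions 42–63: CTGTCCGACGCGGGGGATTGCA.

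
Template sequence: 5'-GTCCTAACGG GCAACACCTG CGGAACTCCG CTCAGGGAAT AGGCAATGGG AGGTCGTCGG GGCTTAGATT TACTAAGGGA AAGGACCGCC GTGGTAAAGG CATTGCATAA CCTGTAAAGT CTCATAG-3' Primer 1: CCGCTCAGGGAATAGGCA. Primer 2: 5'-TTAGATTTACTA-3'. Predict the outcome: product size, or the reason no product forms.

No product — both primers anneal to the same strand and extend in the same direction.

Primer 1 (CCGCTCAGGGAATAGGCA) matches the top strand at positions 28–45 (3' end points downstream).
Primer 2 (TTAGATTTACTA) also matches the top strand directly, at positions 64–75 — its reverse complement TAGTAAATCTAA is not present.
Both primers anneal to the bottom strand with 3' ends pointing the same way, so neither can prime synthesis back toward the other.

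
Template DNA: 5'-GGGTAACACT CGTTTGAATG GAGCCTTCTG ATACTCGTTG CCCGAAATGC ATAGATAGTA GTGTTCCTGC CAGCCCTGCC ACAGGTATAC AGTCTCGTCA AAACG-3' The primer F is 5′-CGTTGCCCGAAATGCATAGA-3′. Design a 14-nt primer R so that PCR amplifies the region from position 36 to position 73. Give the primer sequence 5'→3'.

The product's 3' end on the top strand is position 73.
The reverse primer anneals to the top strand over positions 60–73, i.e. to AGTGTTCCTGCCAG.
Its sequence written 5'→3' is the reverse complement: CTGGCAGGAACACT.

5'-CTGGCAGGAACACT-3'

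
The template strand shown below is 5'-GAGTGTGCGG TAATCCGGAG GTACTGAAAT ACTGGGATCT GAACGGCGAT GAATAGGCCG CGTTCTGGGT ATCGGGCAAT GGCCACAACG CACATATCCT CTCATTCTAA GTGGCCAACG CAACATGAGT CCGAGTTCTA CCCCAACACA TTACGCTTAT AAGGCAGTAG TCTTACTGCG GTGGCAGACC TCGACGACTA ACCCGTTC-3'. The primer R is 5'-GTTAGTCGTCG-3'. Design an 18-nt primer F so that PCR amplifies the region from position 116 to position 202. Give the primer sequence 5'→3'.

The reverse primer's reverse complement CGACGACTAAC matches the template at positions 192–202; the product starts at position 116.
The forward primer is identical to the top strand over positions 116–133: CAACGCAACATGAGTCCG.

5'-CAACGCAACATGAGTCCG-3'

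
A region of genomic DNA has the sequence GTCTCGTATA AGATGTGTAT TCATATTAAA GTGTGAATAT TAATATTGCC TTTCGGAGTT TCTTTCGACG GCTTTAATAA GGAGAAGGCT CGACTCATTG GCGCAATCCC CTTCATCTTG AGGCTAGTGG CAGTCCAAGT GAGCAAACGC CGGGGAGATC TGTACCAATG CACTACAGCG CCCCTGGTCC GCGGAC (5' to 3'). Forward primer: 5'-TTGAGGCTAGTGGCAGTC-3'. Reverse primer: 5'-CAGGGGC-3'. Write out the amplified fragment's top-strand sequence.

The forward primer matches the template at positions 118–135.
Taking the reverse complement of CAGGGGC gives GCCCCTG, found at positions 180–186 on the template; the primer anneals here to the top strand with its 3' end pointing upstream.
The product is the template from position 118 through 186 (69 bp).

5'-TTGAGGCTAGTGGCAGTCCAAGTGAGCAAACGCCGGGGAGATCTGTACCAATGCACTACAGCGCCCCTG-3'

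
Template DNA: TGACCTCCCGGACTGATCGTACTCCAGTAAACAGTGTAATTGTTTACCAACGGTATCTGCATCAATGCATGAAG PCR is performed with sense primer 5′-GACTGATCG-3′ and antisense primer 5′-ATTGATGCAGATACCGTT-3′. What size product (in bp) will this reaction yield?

Scanning the template, GACTGATCG occurs at positions 11–19; this primer anneals to the bottom strand there with its 3' end pointing downstream.
Reverse complement of the reverse primer: AACGGTATCTGCATCAAT. This occurs on the top strand at positions 49–66.
The product runs from position 11 to position 66, so its length is 66 − 11 + 1 = 56 bp.

56 bp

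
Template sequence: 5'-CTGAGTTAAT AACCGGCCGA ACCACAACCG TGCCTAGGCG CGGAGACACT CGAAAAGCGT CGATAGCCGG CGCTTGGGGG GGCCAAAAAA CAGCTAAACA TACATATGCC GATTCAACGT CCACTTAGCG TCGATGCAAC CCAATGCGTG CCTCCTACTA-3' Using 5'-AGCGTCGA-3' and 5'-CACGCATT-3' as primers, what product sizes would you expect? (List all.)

95 bp, 24 bp

The forward primer AGCGTCGA matches the top strand at positions 56–63, 127–134.
The reverse primer's reverse complement is AATGCGTG, matching at positions 143–150.
Each forward site pairs with the reverse site to give a product ending at position 150: sizes 95, 24 bp.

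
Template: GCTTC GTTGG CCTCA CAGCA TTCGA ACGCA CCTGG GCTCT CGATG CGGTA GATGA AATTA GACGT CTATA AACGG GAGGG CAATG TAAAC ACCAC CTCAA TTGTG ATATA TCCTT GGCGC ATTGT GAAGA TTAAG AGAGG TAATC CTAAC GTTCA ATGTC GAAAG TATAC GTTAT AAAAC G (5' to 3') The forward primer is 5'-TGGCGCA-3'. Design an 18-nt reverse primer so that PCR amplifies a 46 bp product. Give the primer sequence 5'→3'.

5'-GACATTGAACGTTAGGAT-3'

The forward primer binds at positions 115–121, so a 46 bp product ends at position 115 + 46 − 1 = 160.
The reverse primer anneals to the top strand over positions 143–160, i.e. to ATCCTAACGTTCAATGTC.
Its sequence written 5'→3' is the reverse complement: GACATTGAACGTTAGGAT.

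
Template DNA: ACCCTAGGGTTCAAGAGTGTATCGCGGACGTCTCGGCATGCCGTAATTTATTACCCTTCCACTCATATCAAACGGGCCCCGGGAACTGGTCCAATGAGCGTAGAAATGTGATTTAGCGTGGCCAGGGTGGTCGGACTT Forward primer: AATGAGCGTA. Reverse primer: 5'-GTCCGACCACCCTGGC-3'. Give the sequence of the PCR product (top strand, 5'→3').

5'-AATGAGCGTAGAAATGTGATTTAGCGTGGCCAGGGTGGTCGGAC-3'

Forward primer AATGAGCGTA is found on the top strand at positions 93–102.
The reverse primer's reverse complement is GCCAGGGTGGTCGGAC, which matches the template at positions 121–136.
The product is the template from position 93 through 136 (44 bp).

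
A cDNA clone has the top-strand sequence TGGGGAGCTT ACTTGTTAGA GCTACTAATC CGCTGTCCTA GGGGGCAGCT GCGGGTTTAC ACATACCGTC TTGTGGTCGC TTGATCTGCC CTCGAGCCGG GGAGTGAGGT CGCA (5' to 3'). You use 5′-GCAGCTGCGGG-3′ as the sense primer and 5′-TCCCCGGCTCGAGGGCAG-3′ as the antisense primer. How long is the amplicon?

Forward primer GCAGCTGCGGG is found on the top strand at positions 45–55.
The reverse primer's reverse complement is CTGCCCTCGAGCCGGGGA, which matches the template at positions 86–103.
Product length = (reverse-primer end) − (forward-primer start) + 1 = 103 − 45 + 1 = 59 bp.

59 bp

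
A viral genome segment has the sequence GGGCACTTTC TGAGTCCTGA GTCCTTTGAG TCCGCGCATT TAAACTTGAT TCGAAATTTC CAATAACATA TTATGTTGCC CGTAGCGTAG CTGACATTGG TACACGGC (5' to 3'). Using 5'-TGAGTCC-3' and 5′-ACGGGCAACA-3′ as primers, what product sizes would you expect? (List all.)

The forward primer TGAGTCC matches the top strand at positions 11–17, 18–24, 27–33.
The reverse primer's reverse complement is TGTTGCCCGT, matching at positions 74–83.
Each forward site pairs with the reverse site to give a product ending at position 83: sizes 73, 66, 57 bp.

73 bp, 66 bp, 57 bp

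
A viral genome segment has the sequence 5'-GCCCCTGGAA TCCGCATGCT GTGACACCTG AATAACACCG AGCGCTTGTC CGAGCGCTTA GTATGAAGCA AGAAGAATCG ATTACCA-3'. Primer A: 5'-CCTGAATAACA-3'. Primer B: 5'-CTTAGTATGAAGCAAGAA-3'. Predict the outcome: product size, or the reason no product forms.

No product — both primers anneal to the same strand and extend in the same direction.

Primer A (CCTGAATAACA) matches the top strand at positions 27–37 (3' end points downstream).
Primer B (CTTAGTATGAAGCAAGAA) also matches the top strand directly, at positions 57–74 — its reverse complement TTCTTGCTTCATACTAAG is not present.
Both primers anneal to the bottom strand with 3' ends pointing the same way, so neither can prime synthesis back toward the other.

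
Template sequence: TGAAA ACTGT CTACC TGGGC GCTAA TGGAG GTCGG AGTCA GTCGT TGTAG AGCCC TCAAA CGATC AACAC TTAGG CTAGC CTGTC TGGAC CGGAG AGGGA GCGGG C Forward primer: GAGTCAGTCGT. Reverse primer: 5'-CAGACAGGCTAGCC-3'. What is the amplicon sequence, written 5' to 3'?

The forward primer matches the template at positions 35–45.
Taking the reverse complement of CAGACAGGCTAGCC gives GGCTAGCCTGTCTG, found at positions 74–87 on the template; the primer anneals here to the top strand with its 3' end pointing upstream.
The product is the template from position 35 through 87 (53 bp).

5'-GAGTCAGTCGTTGTAGAGCCCTCAAACGATCAACACTTAGGCTAGCCTGTCTG-3'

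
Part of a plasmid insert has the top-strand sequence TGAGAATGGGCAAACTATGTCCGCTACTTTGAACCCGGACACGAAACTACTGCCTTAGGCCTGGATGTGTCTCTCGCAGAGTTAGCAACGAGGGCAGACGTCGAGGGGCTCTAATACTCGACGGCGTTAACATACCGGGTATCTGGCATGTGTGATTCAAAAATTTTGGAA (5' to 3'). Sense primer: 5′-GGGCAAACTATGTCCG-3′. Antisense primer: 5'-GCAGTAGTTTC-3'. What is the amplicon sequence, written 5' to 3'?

5'-GGGCAAACTATGTCCGCTACTTTGAACCCGGACACGAAACTACTGC-3'

Forward primer GGGCAAACTATGTCCG is found on the top strand at positions 8–23.
Reverse complement of the reverse primer: GAAACTACTGC. This occurs on the top strand at positions 43–53.
The product is the template from position 8 through 53 (46 bp).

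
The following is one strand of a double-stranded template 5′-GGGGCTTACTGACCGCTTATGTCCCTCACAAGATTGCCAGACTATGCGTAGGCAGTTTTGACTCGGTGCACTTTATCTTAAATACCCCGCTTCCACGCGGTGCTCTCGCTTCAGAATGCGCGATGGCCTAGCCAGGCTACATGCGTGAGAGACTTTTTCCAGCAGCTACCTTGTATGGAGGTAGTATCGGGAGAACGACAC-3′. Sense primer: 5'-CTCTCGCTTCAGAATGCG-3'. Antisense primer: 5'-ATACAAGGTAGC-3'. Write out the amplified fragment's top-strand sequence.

5'-CTCTCGCTTCAGAATGCGCGATGGCCTAGCCAGGCTACATGCGTGAGAGACTTTTTCCAGCAGCTACCTTGTAT-3'

Forward primer CTCTCGCTTCAGAATGCG is found on the top strand at positions 103–120.
The reverse primer's reverse complement is GCTACCTTGTAT, which matches the template at positions 165–176.
The product is the template from position 103 through 176 (74 bp).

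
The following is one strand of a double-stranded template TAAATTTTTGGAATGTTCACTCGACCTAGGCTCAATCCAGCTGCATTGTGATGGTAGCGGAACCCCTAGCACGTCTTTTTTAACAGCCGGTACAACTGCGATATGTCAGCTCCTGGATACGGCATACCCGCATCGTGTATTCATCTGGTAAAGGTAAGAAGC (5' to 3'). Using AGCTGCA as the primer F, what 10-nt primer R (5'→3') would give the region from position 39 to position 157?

The product's 3' end on the top strand is position 157.
The reverse primer anneals to the top strand over positions 148–157, i.e. to GTAAAGGTAA.
Its sequence written 5'→3' is the reverse complement: TTACCTTTAC.

5'-TTACCTTTAC-3'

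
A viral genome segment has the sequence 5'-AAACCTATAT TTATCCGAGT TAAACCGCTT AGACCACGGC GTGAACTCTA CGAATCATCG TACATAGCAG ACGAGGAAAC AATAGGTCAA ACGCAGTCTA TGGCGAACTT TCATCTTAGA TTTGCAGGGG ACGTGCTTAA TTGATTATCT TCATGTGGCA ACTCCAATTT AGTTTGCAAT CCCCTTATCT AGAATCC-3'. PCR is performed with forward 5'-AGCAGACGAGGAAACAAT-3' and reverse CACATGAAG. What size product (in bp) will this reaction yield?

Forward primer AGCAGACGAGGAAACAAT is found on the top strand at positions 66–83.
Taking the reverse complement of CACATGAAG gives CTTCATGTG, found at positions 149–157 on the template; the primer anneals here to the top strand with its 3' end pointing upstream.
Product length = (reverse-primer end) − (forward-primer start) + 1 = 157 − 66 + 1 = 92 bp.

92 bp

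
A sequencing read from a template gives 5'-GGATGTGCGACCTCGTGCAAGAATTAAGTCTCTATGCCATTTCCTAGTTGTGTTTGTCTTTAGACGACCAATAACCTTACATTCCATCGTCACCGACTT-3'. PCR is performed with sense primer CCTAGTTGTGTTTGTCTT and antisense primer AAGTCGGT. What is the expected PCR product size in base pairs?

57 bp

Scanning the template, CCTAGTTGTGTTTGTCTT occurs at positions 43–60; this primer anneals to the bottom strand there with its 3' end pointing downstream.
Taking the reverse complement of AAGTCGGT gives ACCGACTT, found at positions 92–99 on the template; the primer anneals here to the top strand with its 3' end pointing upstream.
Product length = (reverse-primer end) − (forward-primer start) + 1 = 99 − 43 + 1 = 57 bp.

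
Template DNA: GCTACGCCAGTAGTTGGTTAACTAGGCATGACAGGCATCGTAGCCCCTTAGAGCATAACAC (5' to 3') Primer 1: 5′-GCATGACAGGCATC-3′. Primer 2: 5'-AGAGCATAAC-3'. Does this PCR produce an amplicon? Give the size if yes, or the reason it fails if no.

No product — both primers anneal to the same strand and extend in the same direction.

Primer 1 (GCATGACAGGCATC) matches the top strand at positions 26–39 (3' end points downstream).
Primer 2 (AGAGCATAAC) also matches the top strand directly, at positions 50–59 — its reverse complement GTTATGCTCT is not present.
Both primers anneal to the bottom strand with 3' ends pointing the same way, so neither can prime synthesis back toward the other.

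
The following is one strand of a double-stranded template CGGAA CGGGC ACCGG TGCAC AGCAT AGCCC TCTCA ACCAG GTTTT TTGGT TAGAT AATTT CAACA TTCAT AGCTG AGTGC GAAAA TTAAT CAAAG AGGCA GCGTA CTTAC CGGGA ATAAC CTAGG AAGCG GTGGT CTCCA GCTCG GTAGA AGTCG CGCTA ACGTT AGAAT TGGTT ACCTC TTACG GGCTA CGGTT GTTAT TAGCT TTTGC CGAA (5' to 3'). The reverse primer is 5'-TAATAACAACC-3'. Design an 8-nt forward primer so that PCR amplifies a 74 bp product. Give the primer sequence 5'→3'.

5'-CGGTGGTC-3'

The reverse primer's reverse complement GGTTGTTATTA matches the template at positions 192–202, so the product ends at position 202.
A 74 bp product then starts at position 202 − 74 + 1 = 129.
The forward primer is identical to the top strand there: CGGTGGTC.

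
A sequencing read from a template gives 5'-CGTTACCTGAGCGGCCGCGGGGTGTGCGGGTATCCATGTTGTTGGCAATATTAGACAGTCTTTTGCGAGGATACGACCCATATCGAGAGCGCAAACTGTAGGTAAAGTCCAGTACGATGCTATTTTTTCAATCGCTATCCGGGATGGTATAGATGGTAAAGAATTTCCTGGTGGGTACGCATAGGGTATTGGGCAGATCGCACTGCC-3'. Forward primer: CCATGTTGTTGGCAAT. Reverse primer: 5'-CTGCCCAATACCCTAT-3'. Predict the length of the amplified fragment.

The forward primer matches the template at positions 34–49.
Taking the reverse complement of CTGCCCAATACCCTAT gives ATAGGGTATTGGGCAG, found at positions 181–196 on the template; the primer anneals here to the top strand with its 3' end pointing upstream.
Amplicon spans positions 34–196: 163 bp.

163 bp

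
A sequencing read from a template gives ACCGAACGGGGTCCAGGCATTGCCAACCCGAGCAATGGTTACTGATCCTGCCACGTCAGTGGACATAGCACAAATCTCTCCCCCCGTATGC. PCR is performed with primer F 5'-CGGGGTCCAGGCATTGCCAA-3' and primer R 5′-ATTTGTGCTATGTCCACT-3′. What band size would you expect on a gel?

69 bp

The forward primer matches the template at positions 7–26.
Taking the reverse complement of ATTTGTGCTATGTCCACT gives AGTGGACATAGCACAAAT, found at positions 58–75 on the template; the primer anneals here to the top strand with its 3' end pointing upstream.
Product length = (reverse-primer end) − (forward-primer start) + 1 = 75 − 7 + 1 = 69 bp.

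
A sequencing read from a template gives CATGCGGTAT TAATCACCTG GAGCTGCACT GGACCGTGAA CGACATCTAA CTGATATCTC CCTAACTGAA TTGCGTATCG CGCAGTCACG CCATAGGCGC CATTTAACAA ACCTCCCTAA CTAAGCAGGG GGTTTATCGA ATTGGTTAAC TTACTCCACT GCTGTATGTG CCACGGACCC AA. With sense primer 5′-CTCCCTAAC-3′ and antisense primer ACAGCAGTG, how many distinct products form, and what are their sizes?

Two products: 108 bp, 53 bp

The forward primer CTCCCTAAC matches the top strand at positions 58–66, 113–121.
The reverse primer's reverse complement is CACTGCTGT, matching at positions 157–165.
Each forward site pairs with the reverse site to give a product ending at position 165: sizes 108, 53 bp.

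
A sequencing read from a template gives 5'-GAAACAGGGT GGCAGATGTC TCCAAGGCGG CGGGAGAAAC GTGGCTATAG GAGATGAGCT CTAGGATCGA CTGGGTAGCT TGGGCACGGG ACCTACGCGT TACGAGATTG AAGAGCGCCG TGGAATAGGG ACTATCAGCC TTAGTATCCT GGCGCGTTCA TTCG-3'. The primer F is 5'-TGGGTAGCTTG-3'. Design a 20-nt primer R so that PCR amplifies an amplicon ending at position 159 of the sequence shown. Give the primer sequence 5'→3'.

The forward primer binds at positions 72–82; the product's 3' end on the top strand is position 159.
The reverse primer anneals to the top strand over positions 140–159, i.e. to CTTAGTATCCTGGCGCGTTC.
Its sequence written 5'→3' is the reverse complement: GAACGCGCCAGGATACTAAG.

5'-GAACGCGCCAGGATACTAAG-3'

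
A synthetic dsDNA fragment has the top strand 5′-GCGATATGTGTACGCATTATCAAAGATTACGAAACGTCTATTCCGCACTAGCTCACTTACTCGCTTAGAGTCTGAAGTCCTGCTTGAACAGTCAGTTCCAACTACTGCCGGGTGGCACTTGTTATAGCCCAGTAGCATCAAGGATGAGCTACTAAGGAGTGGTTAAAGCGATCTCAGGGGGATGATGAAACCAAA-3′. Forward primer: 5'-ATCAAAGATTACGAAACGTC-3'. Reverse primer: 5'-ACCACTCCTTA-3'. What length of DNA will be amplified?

145 bp

Forward primer ATCAAAGATTACGAAACGTC is found on the top strand at positions 19–38.
Taking the reverse complement of ACCACTCCTTA gives TAAGGAGTGGT, found at positions 153–163 on the template; the primer anneals here to the top strand with its 3' end pointing upstream.
The product runs from position 19 to position 163, so its length is 163 − 19 + 1 = 145 bp.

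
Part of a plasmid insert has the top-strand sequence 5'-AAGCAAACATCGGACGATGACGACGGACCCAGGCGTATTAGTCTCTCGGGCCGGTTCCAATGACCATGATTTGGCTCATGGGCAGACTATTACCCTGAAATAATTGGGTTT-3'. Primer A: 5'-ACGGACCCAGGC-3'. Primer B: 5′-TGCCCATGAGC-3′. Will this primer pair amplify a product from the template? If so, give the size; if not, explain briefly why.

Primer A (ACGGACCCAGGC) matches the top strand at positions 23–34; it acts as a forward primer.
Primer B's reverse complement is GCTCATGGGCA, matching the top strand at positions 74–84; it acts as a reverse primer.
The 3' ends face each other across positions 23–84, giving a 62 bp product.

Yes — a 62 bp product.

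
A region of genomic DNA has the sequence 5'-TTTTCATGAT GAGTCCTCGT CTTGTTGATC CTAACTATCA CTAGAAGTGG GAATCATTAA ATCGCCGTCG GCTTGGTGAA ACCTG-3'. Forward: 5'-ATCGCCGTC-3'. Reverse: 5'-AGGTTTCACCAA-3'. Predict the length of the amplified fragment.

Forward primer ATCGCCGTC is found on the top strand at positions 61–69.
Taking the reverse complement of AGGTTTCACCAA gives TTGGTGAAACCT, found at positions 73–84 on the template; the primer anneals here to the top strand with its 3' end pointing upstream.
Product length = (reverse-primer end) − (forward-primer start) + 1 = 84 − 61 + 1 = 24 bp.

24 bp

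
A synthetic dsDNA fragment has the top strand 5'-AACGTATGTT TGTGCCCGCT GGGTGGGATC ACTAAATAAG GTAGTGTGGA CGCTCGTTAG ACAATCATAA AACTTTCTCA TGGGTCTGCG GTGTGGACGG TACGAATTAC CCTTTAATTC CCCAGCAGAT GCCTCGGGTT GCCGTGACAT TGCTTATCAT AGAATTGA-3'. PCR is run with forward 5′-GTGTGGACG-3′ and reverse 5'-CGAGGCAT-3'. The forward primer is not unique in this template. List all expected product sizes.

The forward primer GTGTGGACG matches the top strand at positions 44–52, 91–99.
The reverse primer's reverse complement is ATGCCTCG, matching at positions 129–136.
Each forward site pairs with the reverse site to give a product ending at position 136: sizes 93, 46 bp.

93 bp, 46 bp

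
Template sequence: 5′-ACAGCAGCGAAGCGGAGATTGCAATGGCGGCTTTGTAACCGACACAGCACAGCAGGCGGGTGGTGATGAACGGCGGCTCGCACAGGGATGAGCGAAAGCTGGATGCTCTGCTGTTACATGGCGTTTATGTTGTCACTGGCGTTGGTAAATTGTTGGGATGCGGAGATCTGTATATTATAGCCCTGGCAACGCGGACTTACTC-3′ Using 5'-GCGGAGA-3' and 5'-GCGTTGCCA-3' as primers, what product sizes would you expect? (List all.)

181 bp, 33 bp

The forward primer GCGGAGA matches the top strand at positions 12–18, 160–166.
The reverse primer's reverse complement is TGGCAACGC, matching at positions 184–192.
Each forward site pairs with the reverse site to give a product ending at position 192: sizes 181, 33 bp.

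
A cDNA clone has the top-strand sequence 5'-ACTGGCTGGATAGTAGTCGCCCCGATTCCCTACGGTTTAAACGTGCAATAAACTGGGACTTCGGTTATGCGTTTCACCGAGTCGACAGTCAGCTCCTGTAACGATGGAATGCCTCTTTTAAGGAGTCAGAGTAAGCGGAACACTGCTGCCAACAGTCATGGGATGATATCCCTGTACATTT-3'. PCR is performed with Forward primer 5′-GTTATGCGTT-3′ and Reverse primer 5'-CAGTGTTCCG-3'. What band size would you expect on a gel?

82 bp

Scanning the template, GTTATGCGTT occurs at positions 64–73; this primer anneals to the bottom strand there with its 3' end pointing downstream.
Reverse complement of the reverse primer: CGGAACACTG. This occurs on the top strand at positions 136–145.
The product runs from position 64 to position 145, so its length is 145 − 64 + 1 = 82 bp.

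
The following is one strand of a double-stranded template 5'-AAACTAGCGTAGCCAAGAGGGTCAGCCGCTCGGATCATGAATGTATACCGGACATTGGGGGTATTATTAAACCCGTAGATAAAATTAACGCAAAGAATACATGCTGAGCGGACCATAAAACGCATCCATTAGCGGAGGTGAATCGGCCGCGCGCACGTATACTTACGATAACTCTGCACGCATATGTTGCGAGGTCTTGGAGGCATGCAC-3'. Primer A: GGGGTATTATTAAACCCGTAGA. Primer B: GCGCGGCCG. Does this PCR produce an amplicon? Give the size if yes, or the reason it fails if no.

Primer A (GGGGTATTATTAAACCCGTAGA) matches the top strand at positions 58–79; it acts as a forward primer.
Primer B's reverse complement is CGGCCGCGC, matching the top strand at positions 144–152; it acts as a reverse primer.
The 3' ends face each other across positions 58–152, giving a 95 bp product.

Yes — a 95 bp product.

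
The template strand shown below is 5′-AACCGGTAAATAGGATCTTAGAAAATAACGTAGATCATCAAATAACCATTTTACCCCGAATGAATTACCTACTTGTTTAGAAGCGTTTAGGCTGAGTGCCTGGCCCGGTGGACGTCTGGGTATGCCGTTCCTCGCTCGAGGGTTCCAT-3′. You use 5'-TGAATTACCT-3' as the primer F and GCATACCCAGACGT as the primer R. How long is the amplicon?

65 bp

The forward primer matches the template at positions 61–70.
Taking the reverse complement of GCATACCCAGACGT gives ACGTCTGGGTATGC, found at positions 112–125 on the template; the primer anneals here to the top strand with its 3' end pointing upstream.
Product length = (reverse-primer end) − (forward-primer start) + 1 = 125 − 61 + 1 = 65 bp.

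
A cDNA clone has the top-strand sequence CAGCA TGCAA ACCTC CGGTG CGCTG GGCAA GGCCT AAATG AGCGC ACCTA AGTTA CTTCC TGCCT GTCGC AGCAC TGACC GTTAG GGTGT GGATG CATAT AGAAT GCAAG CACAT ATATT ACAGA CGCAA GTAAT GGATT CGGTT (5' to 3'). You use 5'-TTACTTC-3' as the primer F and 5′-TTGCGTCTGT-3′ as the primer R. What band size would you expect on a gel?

The forward primer matches the template at positions 53–59.
Reverse complement of the reverse primer: ACAGACGCAA. This occurs on the top strand at positions 121–130.
The product runs from position 53 to position 130, so its length is 130 − 53 + 1 = 78 bp.

78 bp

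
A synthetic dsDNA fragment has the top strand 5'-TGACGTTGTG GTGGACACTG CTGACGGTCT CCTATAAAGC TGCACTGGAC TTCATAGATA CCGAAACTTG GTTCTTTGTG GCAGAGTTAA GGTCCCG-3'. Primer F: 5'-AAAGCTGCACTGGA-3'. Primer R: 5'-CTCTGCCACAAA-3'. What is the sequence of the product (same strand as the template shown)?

5'-AAAGCTGCACTGGACTTCATAGATACCGAAACTTGGTTCTTTGTGGCAGAG-3'

Forward primer AAAGCTGCACTGGA is found on the top strand at positions 36–49.
Taking the reverse complement of CTCTGCCACAAA gives TTTGTGGCAGAG, found at positions 75–86 on the template; the primer anneals here to the top strand with its 3' end pointing upstream.
The product is the template from position 36 through 86 (51 bp).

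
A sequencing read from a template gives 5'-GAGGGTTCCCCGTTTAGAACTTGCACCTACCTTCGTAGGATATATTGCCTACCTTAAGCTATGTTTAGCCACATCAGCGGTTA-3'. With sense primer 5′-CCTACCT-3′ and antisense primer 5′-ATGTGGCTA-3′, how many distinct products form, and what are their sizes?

Two products: 49 bp, 27 bp

The forward primer CCTACCT matches the top strand at positions 26–32, 48–54.
The reverse primer's reverse complement is TAGCCACAT, matching at positions 66–74.
Each forward site pairs with the reverse site to give a product ending at position 74: sizes 49, 27 bp.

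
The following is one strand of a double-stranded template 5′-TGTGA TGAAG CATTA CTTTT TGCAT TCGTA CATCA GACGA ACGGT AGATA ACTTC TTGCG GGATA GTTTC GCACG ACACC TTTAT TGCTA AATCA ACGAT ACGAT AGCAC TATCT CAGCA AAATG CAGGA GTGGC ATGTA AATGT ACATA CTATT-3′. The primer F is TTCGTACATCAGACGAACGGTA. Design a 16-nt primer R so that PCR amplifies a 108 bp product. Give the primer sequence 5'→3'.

5'-ACTCCTGCATTTTGCT-3'

The forward primer binds at positions 25–46, so a 108 bp product ends at position 25 + 108 − 1 = 132.
The reverse primer anneals to the top strand over positions 117–132, i.e. to AGCAAAATGCAGGAGT.
Its sequence written 5'→3' is the reverse complement: ACTCCTGCATTTTGCT.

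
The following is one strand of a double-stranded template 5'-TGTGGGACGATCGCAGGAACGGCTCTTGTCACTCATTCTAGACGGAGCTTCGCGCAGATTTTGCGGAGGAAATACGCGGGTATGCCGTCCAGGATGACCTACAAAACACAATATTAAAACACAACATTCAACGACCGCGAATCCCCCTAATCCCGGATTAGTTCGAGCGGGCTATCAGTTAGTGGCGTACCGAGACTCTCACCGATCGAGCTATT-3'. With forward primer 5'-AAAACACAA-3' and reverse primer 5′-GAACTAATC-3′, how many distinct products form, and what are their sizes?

Two products: 62 bp, 49 bp

The forward primer AAAACACAA matches the top strand at positions 103–111, 116–124.
The reverse primer's reverse complement is GATTAGTTC, matching at positions 156–164.
Each forward site pairs with the reverse site to give a product ending at position 164: sizes 62, 49 bp.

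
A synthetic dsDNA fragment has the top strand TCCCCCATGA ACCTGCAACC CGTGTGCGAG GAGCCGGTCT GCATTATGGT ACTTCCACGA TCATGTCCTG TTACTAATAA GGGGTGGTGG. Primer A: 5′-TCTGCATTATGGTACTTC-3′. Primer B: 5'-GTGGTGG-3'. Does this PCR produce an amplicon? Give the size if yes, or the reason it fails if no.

Primer A (TCTGCATTATGGTACTTC) matches the top strand at positions 38–55 (3' end points downstream).
Primer B (GTGGTGG) also matches the top strand directly, at positions 84–90 — its reverse complement CCACCAC is not present.
Both primers anneal to the bottom strand with 3' ends pointing the same way, so neither can prime synthesis back toward the other.

No product — both primers anneal to the same strand and extend in the same direction.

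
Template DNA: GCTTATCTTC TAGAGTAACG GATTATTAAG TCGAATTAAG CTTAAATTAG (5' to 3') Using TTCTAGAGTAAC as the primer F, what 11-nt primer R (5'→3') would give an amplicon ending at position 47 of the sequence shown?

The forward primer binds at positions 8–19; the product's 3' end on the top strand is position 47.
The reverse primer anneals to the top strand over positions 37–47, i.e. to TAAGCTTAAAT.
Its sequence written 5'→3' is the reverse complement: ATTTAAGCTTA.

5'-ATTTAAGCTTA-3'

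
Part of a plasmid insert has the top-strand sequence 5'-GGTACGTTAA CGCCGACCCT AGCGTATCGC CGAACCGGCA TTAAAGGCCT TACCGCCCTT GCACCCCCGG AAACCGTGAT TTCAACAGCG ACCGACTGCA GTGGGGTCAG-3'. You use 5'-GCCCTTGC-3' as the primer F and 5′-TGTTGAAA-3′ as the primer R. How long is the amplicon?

33 bp

Forward primer GCCCTTGC is found on the top strand at positions 55–62.
Reverse complement of the reverse primer: TTTCAACA. This occurs on the top strand at positions 80–87.
Product length = (reverse-primer end) − (forward-primer start) + 1 = 87 − 55 + 1 = 33 bp.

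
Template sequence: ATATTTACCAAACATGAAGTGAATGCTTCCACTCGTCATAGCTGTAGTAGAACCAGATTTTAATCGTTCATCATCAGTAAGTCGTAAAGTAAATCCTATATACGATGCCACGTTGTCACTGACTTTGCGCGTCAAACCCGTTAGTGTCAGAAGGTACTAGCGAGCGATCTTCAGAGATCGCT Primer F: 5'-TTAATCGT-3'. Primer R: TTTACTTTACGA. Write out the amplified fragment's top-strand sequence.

5'-TTAATCGTTCATCATCAGTAAGTCGTAAAGTAAA-3'

Scanning the template, TTAATCGT occurs at positions 60–67; this primer anneals to the bottom strand there with its 3' end pointing downstream.
Taking the reverse complement of TTTACTTTACGA gives TCGTAAAGTAAA, found at positions 82–93 on the template; the primer anneals here to the top strand with its 3' end pointing upstream.
The product is the template from position 60 through 93 (34 bp).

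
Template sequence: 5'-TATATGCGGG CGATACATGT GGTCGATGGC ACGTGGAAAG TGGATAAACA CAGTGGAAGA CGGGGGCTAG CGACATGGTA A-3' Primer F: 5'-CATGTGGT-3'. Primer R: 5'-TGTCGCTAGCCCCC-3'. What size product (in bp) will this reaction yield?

Scanning the template, CATGTGGT occurs at positions 16–23; this primer anneals to the bottom strand there with its 3' end pointing downstream.
The reverse primer's reverse complement is GGGGGCTAGCGACA, which matches the template at positions 62–75.
Amplicon spans positions 16–75: 60 bp.

60 bp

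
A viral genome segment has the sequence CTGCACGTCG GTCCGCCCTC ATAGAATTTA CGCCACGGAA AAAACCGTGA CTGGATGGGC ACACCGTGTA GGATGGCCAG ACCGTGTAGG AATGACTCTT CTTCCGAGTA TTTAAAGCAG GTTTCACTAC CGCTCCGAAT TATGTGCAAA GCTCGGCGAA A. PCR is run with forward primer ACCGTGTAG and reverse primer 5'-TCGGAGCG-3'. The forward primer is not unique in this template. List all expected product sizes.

76 bp, 58 bp

The forward primer ACCGTGTAG matches the top strand at positions 63–71, 81–89.
The reverse primer's reverse complement is CGCTCCGA, matching at positions 131–138.
Each forward site pairs with the reverse site to give a product ending at position 138: sizes 76, 58 bp.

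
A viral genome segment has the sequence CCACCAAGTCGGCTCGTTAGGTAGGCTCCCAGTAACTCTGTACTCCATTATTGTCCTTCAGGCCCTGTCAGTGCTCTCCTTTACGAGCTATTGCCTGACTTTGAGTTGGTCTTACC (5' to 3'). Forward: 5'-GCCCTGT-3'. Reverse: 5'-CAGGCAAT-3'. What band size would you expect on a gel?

36 bp

Scanning the template, GCCCTGT occurs at positions 62–68; this primer anneals to the bottom strand there with its 3' end pointing downstream.
Taking the reverse complement of CAGGCAAT gives ATTGCCTG, found at positions 90–97 on the template; the primer anneals here to the top strand with its 3' end pointing upstream.
The product runs from position 62 to position 97, so its length is 97 − 62 + 1 = 36 bp.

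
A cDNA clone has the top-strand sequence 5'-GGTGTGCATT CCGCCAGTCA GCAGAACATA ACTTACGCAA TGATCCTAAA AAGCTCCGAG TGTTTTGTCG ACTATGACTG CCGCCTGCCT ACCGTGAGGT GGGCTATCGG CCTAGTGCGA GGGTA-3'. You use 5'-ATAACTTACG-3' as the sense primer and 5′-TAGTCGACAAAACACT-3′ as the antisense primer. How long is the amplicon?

47 bp

Scanning the template, ATAACTTACG occurs at positions 28–37; this primer anneals to the bottom strand there with its 3' end pointing downstream.
The reverse primer's reverse complement is AGTGTTTTGTCGACTA, which matches the template at positions 59–74.
Amplicon spans positions 28–74: 47 bp.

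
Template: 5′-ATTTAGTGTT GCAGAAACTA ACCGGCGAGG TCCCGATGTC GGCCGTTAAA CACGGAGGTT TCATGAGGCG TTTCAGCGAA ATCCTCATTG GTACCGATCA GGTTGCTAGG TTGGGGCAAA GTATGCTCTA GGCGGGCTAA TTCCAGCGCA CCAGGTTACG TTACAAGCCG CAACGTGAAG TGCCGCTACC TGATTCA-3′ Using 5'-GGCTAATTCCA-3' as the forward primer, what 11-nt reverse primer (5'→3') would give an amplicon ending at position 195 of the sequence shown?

The forward primer binds at positions 135–145; the product's 3' end on the top strand is position 195.
The reverse primer anneals to the top strand over positions 185–195, i.e. to GCTACCTGATT.
Its sequence written 5'→3' is the reverse complement: AATCAGGTAGC.

5'-AATCAGGTAGC-3'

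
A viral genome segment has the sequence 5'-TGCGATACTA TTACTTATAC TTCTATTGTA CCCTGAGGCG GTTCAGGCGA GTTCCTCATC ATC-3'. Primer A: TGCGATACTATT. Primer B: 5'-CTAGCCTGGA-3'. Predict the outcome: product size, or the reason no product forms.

No product — primer B has no binding site in the template.

Primer B (CTAGCCTGGA) does not match the top strand, and its reverse complement TCCAGGCTAG does not match either.
With no annealing site for primer B, no amplification occurs.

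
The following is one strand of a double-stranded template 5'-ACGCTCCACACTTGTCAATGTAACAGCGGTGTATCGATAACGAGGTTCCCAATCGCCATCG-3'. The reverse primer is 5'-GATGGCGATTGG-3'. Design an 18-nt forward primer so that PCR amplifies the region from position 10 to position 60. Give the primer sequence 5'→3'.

The reverse primer's reverse complement CCAATCGCCATC matches the template at positions 49–60; the product starts at position 10.
The forward primer is identical to the top strand over positions 10–27: ACTTGTCAATGTAACAGC.

5'-ACTTGTCAATGTAACAGC-3'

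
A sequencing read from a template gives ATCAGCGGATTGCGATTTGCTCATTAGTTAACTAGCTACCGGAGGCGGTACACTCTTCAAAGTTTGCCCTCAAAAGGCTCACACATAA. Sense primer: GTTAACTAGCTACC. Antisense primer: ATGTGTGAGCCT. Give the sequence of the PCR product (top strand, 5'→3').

The forward primer matches the template at positions 27–40.
Taking the reverse complement of ATGTGTGAGCCT gives AGGCTCACACAT, found at positions 75–86 on the template; the primer anneals here to the top strand with its 3' end pointing upstream.
The product is the template from position 27 through 86 (60 bp).

5'-GTTAACTAGCTACCGGAGGCGGTACACTCTTCAAAGTTTGCCCTCAAAAGGCTCACACAT-3'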